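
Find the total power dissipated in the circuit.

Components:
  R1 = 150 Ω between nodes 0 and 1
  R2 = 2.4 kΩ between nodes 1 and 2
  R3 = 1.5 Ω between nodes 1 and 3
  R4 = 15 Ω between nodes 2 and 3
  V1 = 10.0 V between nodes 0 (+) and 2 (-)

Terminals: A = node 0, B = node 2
Nodal analysis, taking node 2 as the 0 V reference.
Source V1 fixes V_0 = 10 V.
KCL at each unknown node (sum of currents leaving = 0; resistances in Ω):
  Node 1: (V_1 - 10)/150 + (V_1 - 0)/2400 + (V_1 - V_3)/1.5 = 0
  Node 3: (V_3 - V_1)/1.5 + (V_3 - 0)/15 = 0
Collecting terms (coefficients in siemens):
  0.6737·V_1 - 0.6667·V_3 = 0.06667
  0.7333·V_3 - 0.6667·V_1 = 0
Determinant D = (0.6737)(0.7333) - (-0.6667)(-0.6667) = 0.04964
V_1 = [(0.06667)(0.7333) - (-0.6667)(0)]/D = 0.9849 V
V_3 = [(0.6737)(0) - (0.06667)(-0.6667)]/D = 0.8954 V
Power in each resistor, P = (ΔV)²/R:
  P_R1 = (10 - 0.9849)²/150 = 0.5418 W
  P_R2 = (0.9849 - 0)²/2400 = 0.0004042 W
  P_R3 = (0.9849 - 0.8954)²/1.5 = 0.005344 W
  P_R4 = (0 - 0.8954)²/15 = 0.05344 W
P_total = P_R1 + P_R2 + P_R3 + P_R4 = 0.601 W

Final answer: 0.601 W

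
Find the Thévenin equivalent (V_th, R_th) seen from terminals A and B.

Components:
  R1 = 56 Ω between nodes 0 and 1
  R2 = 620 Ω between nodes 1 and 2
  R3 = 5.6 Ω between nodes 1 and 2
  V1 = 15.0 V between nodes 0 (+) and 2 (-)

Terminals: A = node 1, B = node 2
Step 1 — V_th is the open-circuit voltage V_A - V_B (nothing connected across the terminals).
Nodal analysis, taking node 2 as the 0 V reference.
Source V1 fixes V_0 = 15 V.
KCL at each unknown node (sum of currents leaving = 0; resistances in Ω):
  Node 1: (V_1 - 15)/56 + (V_1 - 0)/620 + (V_1 - 0)/5.6 = 0
Collecting terms: 0.198 × V_1 = 0.2679  =>  V_1 = 1.353 V
V_th = V_1 - V_2 = 1.353 - 0 = 1.353 V
Step 2 — R_th: zero the source — replace V1 by a short circuit (node 2 merges into node 0) — and find the resistance seen between A (node 1) and B (node 0).
Reduce the network between node 1 (A) and node 0 (B) by series/parallel combination:
  Rp1 = R1 ‖ R2 ‖ R3 (parallel, all between nodes 0 and 1) = 1/(1/56 + 1/620 + 1/5.6) = 5.049 Ω
R_th = 5.049 Ω

Final answer: V_th = 1.353 V, R_th = 5.049 Ω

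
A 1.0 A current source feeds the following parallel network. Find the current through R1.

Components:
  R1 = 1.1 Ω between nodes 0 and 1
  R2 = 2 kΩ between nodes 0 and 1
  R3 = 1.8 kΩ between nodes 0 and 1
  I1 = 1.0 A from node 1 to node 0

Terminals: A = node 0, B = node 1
All resistors sit directly between nodes 0 and 1, so they are in parallel and share one voltage V; the full source current 1 A splits among them.
1/R_par = 1/1.1 + 1/2000 + 1/1800 = 0.9101 S  =>  R_par = 1.099 Ω
V = I × R_par = 1 × 1.099 = 1.099 V
I_R1 = V/R1 = 1.099/1.1 = 0.9988 A

Final answer: 0.9988 A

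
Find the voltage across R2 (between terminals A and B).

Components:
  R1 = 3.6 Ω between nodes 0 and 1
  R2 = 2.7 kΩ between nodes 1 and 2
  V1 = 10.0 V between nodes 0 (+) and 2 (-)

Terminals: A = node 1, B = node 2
R1 and R2 are in series across V1 (node 0 → node 1 → node 2), and the output A–B is taken across R2, so this is a voltage divider.
Series current: I = V1/(R1 + R2) = 10/(3.6 + 2700) = 10/2704 = 0.003699 A
V_R2 = I × R2 = V1 × R2/(R1 + R2) = 10 × 2700/2704 = 9.987 V

Final answer: 9.987 V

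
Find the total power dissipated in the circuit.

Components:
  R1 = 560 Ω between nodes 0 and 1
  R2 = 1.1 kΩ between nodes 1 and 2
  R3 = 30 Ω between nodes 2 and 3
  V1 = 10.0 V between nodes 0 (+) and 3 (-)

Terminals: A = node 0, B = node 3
Nodal analysis, taking node 3 as the 0 V reference.
Source V1 fixes V_0 = 10 V.
KCL at each unknown node (sum of currents leaving = 0; resistances in Ω):
  Node 1: (V_1 - 10)/560 + (V_1 - V_2)/1100 = 0
  Node 2: (V_2 - V_1)/1100 + (V_2 - 0)/30 = 0
Collecting terms (coefficients in siemens):
  0.002695·V_1 - 0.0009091·V_2 = 0.01786
  0.03424·V_2 - 0.0009091·V_1 = 0
Determinant D = (0.002695)(0.03424) - (-0.0009091)(-0.0009091) = 0.00009145
V_1 = [(0.01786)(0.03424) - (-0.0009091)(0)]/D = 6.686 V
V_2 = [(0.002695)(0) - (0.01786)(-0.0009091)]/D = 0.1775 V
Power in each resistor, P = (ΔV)²/R:
  P_R1 = (10 - 6.686)²/560 = 0.01961 W
  P_R2 = (6.686 - 0.1775)²/1100 = 0.03851 W
  P_R3 = (0.1775 - 0)²/30 = 0.00105 W
P_total = P_R1 + P_R2 + P_R3 = 0.05917 W

Final answer: 0.05917 W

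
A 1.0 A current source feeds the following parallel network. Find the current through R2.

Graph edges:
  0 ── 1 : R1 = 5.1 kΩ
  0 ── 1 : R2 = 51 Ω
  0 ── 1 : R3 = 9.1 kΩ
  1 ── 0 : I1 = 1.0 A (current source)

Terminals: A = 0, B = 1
All resistors sit directly between nodes 0 and 1, so they are in parallel and share one voltage V; the full source current 1 A splits among them.
1/R_par = 1/5100 + 1/51 + 1/9100 = 0.01991 S  =>  R_par = 50.22 Ω
V = I × R_par = 1 × 50.22 = 50.22 V
I_R2 = V/R2 = 50.22/51 = 0.9846 A

Final answer: 0.9846 A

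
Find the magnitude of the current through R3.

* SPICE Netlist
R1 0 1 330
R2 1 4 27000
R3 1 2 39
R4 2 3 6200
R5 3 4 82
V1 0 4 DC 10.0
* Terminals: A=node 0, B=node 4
Nodal analysis, taking node 4 as the 0 V reference.
Source V1 fixes V_0 = 10 V.
KCL at each unknown node (sum of currents leaving = 0; resistances in Ω):
  Node 1: (V_1 - 10)/330 + (V_1 - 0)/27000 + (V_1 - V_2)/39 = 0
  Node 2: (V_2 - V_1)/39 + (V_2 - V_3)/6200 = 0
  Node 3: (V_3 - V_2)/6200 + (V_3 - 0)/82 = 0
Collecting terms (coefficients in siemens):
  0.02871·V_1 - 0.02564·V_2 = 0.0303
  0.0258·V_2 - 0.02564·V_1 - 0.0001613·V_3 = 0
  0.01236·V_3 - 0.0001613·V_2 = 0
Solving these 3 simultaneous equations (Gaussian elimination) gives:
  V_1 = 9.395 V, V_2 = 9.337 V, V_3 = 0.1219 V
I_R3 = (V_1 - V_2)/R3 = (9.395 - 9.337)/39 = 0.001486 A
|I_R3| = 0.001486 A

Final answer: |I_R3| = 0.001486 A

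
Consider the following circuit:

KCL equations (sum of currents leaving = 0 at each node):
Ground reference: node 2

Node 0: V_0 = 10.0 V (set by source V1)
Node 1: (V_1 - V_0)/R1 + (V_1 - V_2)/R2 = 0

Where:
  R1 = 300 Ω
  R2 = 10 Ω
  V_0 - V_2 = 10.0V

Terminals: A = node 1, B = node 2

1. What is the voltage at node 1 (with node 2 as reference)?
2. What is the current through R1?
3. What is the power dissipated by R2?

Nodal analysis, taking node 2 as the 0 V reference.
Source V1 fixes V_0 = 10 V.
KCL at each unknown node (sum of currents leaving = 0; resistances in Ω):
  Node 1: (V_1 - 10)/300 + (V_1 - 0)/10 = 0
Collecting terms: 0.1033 × V_1 = 0.03333  =>  V_1 = 0.3226 V
Part 1:
  Read off the nodal solution: V_1 = 0.3226 V
Part 2:
  I_R1 = (V_0 - V_1)/R1 = (10 - 0.3226)/300 = 0.03226 A
  Magnitude: I_R1 = 0.03226 A
Part 3:
  I_R2 = (V_1 - V_2)/R2 = (0.3226 - 0)/10 = 0.03226 A
  P_R2 = I_R2² × R2 = (0.03226)² × 10 = 0.01041 W

Final answers:
1. V_1 = 0.3226 V
2. I_R1 = 0.03226 A
3. P_R2 = 0.01041 W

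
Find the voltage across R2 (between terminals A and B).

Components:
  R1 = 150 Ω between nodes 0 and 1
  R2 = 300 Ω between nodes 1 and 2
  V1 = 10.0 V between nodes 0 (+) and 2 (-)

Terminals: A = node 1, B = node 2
R1 and R2 are in series across V1 (node 0 → node 1 → node 2), and the output A–B is taken across R2, so this is a voltage divider.
Series current: I = V1/(R1 + R2) = 10/(150 + 300) = 10/450 = 0.02222 A
V_R2 = I × R2 = V1 × R2/(R1 + R2) = 10 × 300/450 = 6.667 V

Final answer: 6.667 V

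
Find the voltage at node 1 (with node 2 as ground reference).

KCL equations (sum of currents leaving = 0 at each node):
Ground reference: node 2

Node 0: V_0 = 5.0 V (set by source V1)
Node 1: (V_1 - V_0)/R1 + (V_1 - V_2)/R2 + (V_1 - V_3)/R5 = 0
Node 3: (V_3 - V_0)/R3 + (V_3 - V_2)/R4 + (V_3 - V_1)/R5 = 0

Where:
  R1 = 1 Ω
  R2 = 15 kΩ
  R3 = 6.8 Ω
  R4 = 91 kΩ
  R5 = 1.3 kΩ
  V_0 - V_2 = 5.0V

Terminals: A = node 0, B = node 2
Nodal analysis, taking node 2 as the 0 V reference.
Source V1 fixes V_0 = 5 V.
KCL at each unknown node (sum of currents leaving = 0; resistances in Ω):
  Node 1: (V_1 - 5)/1 + (V_1 - 0)/15000 + (V_1 - V_3)/1300 = 0
  Node 3: (V_3 - 5)/6.8 + (V_3 - 0)/91000 + (V_3 - V_1)/1300 = 0
Collecting terms (coefficients in siemens):
  1.001·V_1 - 0.0007692·V_3 = 5
  0.1478·V_3 - 0.0007692·V_1 = 0.7353
Determinant D = (1.001)(0.1478) - (-0.0007692)(-0.0007692) = 0.148
V_1 = [(5)(0.1478) - (-0.0007692)(0.7353)]/D = 5 V
V_3 = [(1.001)(0.7353) - (5)(-0.0007692)]/D = 5 V
The requested potential is V_1 = 5 V.

Final answer: V_1 = 5 V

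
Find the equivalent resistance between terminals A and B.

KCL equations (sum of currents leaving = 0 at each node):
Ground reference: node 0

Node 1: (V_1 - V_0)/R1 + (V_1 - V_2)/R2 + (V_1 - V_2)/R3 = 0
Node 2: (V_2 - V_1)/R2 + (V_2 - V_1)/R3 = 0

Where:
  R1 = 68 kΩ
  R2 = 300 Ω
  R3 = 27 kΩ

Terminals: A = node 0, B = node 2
Reduce the network between node 0 (A) and node 2 (B) by series/parallel combination:
  Rp1 = R2 ‖ R3 (parallel, both between nodes 1 and 2) = 1/(1/300 + 1/27000) = 296.7 Ω
  Rs1 = R1 + Rp1 (series, joined only at node 1) = 68000 + 296.7 = 68300 Ω
R_eq = 68.3 kΩ

Final answer: 68.3 kΩ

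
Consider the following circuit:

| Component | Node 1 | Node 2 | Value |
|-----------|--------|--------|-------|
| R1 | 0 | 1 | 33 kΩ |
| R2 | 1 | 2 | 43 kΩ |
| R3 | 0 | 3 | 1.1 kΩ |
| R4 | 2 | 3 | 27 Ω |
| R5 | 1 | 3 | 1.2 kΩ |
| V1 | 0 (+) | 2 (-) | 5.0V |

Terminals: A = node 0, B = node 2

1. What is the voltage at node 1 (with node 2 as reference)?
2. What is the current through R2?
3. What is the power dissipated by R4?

Nodal analysis, taking node 2 as the 0 V reference.
Source V1 fixes V_0 = 5 V.
KCL at each unknown node (sum of currents leaving = 0; resistances in Ω):
  Node 1: (V_1 - 5)/33000 + (V_1 - 0)/43000 + (V_1 - V_3)/1200 = 0
  Node 3: (V_3 - 5)/1100 + (V_3 - 0)/27 + (V_3 - V_1)/1200 = 0
Collecting terms (coefficients in siemens):
  0.0008869·V_1 - 0.0008333·V_3 = 0.0001515
  0.03878·V_3 - 0.0008333·V_1 = 0.004545
Determinant D = (0.0008869)(0.03878) - (-0.0008333)(-0.0008333) = 0.0000337
V_1 = [(0.0001515)(0.03878) - (-0.0008333)(0.004545)]/D = 0.2868 V
V_3 = [(0.0008869)(0.004545) - (0.0001515)(-0.0008333)]/D = 0.1234 V
Part 1:
  Read off the nodal solution: V_1 = 0.2868 V
Part 2:
  I_R2 = (V_1 - V_2)/R2 = (0.2868 - 0)/43000 = 0.000006669 A
  Magnitude: I_R2 = 0.000006669 A
Part 3:
  I_R4 = (V_2 - V_3)/R4 = (0 - 0.1234)/27 = -0.004569 A
  P_R4 = I_R4² × R4 = (-0.004569)² × 27 = 0.0005638 W

Final answers:
1. V_1 = 0.2868 V
2. I_R2 = 6.669e-06 A
3. P_R4 = 0.0005638 W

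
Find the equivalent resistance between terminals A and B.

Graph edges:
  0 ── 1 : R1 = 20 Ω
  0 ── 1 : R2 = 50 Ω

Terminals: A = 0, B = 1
Reduce the network between node 0 (A) and node 1 (B) by series/parallel combination:
  Rp1 = R1 ‖ R2 (parallel, both between nodes 0 and 1) = 1/(1/20 + 1/50) = 14.29 Ω
R_eq = 14.29 Ω

Final answer: 14.29 Ω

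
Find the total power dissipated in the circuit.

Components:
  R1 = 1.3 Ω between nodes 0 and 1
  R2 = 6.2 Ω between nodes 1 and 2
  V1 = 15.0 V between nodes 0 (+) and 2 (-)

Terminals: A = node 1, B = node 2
Nodal analysis, taking node 2 as the 0 V reference.
Source V1 fixes V_0 = 15 V.
KCL at each unknown node (sum of currents leaving = 0; resistances in Ω):
  Node 1: (V_1 - 15)/1.3 + (V_1 - 0)/6.2 = 0
Collecting terms: 0.9305 × V_1 = 11.54  =>  V_1 = 12.4 V
Power in each resistor, P = (ΔV)²/R:
  P_R1 = (15 - 12.4)²/1.3 = 5.2 W
  P_R2 = (12.4 - 0)²/6.2 = 24.8 W
P_total = P_R1 + P_R2 = 30 W

Final answer: 30 W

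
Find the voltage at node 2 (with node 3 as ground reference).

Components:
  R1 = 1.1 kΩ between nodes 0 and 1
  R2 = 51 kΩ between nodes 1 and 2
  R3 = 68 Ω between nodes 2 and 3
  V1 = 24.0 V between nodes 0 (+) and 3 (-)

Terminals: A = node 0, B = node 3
Nodal analysis, taking node 3 as the 0 V reference.
Source V1 fixes V_0 = 24 V.
KCL at each unknown node (sum of currents leaving = 0; resistances in Ω):
  Node 1: (V_1 - 24)/1100 + (V_1 - V_2)/51000 = 0
  Node 2: (V_2 - V_1)/51000 + (V_2 - 0)/68 = 0
Collecting terms (coefficients in siemens):
  0.0009287·V_1 - 0.00001961·V_2 = 0.02182
  0.01473·V_2 - 0.00001961·V_1 = 0
Determinant D = (0.0009287)(0.01473) - (-0.00001961)(-0.00001961) = 0.00001368
V_1 = [(0.02182)(0.01473) - (-0.00001961)(0)]/D = 23.49 V
V_2 = [(0.0009287)(0) - (0.02182)(-0.00001961)]/D = 0.03128 V
The requested potential is V_2 = 0.03128 V.

Final answer: V_2 = 0.03128 V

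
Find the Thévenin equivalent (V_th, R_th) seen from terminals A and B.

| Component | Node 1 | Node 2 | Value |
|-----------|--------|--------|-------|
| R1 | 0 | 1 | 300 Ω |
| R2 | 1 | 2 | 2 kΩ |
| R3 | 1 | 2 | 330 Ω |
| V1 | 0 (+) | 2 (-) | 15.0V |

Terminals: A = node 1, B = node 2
Step 1 — V_th is the open-circuit voltage V_A - V_B (nothing connected across the terminals).
Nodal analysis, taking node 2 as the 0 V reference.
Source V1 fixes V_0 = 15 V.
KCL at each unknown node (sum of currents leaving = 0; resistances in Ω):
  Node 1: (V_1 - 15)/300 + (V_1 - 0)/2000 + (V_1 - 0)/330 = 0
Collecting terms: 0.006864 × V_1 = 0.05  =>  V_1 = 7.285 V
V_th = V_1 - V_2 = 7.285 - 0 = 7.285 V
Step 2 — R_th: zero the source — replace V1 by a short circuit (node 2 merges into node 0) — and find the resistance seen between A (node 1) and B (node 0).
Reduce the network between node 1 (A) and node 0 (B) by series/parallel combination:
  Rp1 = R1 ‖ R2 ‖ R3 (parallel, all between nodes 0 and 1) = 1/(1/300 + 1/2000 + 1/330) = 145.7 Ω
R_th = 145.7 Ω

Final answer: V_th = 7.285 V, R_th = 145.7 Ω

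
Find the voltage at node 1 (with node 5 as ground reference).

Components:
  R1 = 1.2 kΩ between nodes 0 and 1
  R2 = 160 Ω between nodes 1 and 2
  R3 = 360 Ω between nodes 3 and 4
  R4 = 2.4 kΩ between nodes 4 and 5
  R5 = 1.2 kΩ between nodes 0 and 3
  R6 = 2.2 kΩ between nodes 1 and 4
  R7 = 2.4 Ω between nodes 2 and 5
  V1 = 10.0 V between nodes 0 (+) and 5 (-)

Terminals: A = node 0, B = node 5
Nodal analysis, taking node 5 as the 0 V reference.
Source V1 fixes V_0 = 10 V.
KCL at each unknown node (sum of currents leaving = 0; resistances in Ω):
  Node 1: (V_1 - 10)/1200 + (V_1 - V_2)/160 + (V_1 - V_4)/2200 = 0
  Node 2: (V_2 - V_1)/160 + (V_2 - 0)/2.4 = 0
  Node 3: (V_3 - V_4)/360 + (V_3 - 10)/1200 = 0
  Node 4: (V_4 - V_3)/360 + (V_4 - 0)/2400 + (V_4 - V_1)/2200 = 0
Collecting terms (coefficients in siemens):
  0.007538·V_1 - 0.00625·V_2 - 0.0004545·V_4 = 0.008333
  0.4229·V_2 - 0.00625·V_1 = 0
  0.003611·V_3 - 0.002778·V_4 = 0.008333
  0.003649·V_4 - 0.0004545·V_1 - 0.002778·V_3 = 0
Solving these 4 simultaneous equations (Gaussian elimination) gives:
  V_1 = 1.404 V, V_2 = 0.02075 V, V_3 = 5.893 V, V_4 = 4.661 V
The requested potential is V_1 = 1.404 V.

Final answer: V_1 = 1.404 V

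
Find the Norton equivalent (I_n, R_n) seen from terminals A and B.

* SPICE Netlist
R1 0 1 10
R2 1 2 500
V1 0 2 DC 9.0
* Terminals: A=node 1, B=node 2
Find the Thévenin equivalent first; then I_n = V_th/R_th and R_n = R_th.
Step 1 — V_th is the open-circuit voltage V_A - V_B (nothing connected across the terminals).
Nodal analysis, taking node 2 as the 0 V reference.
Source V1 fixes V_0 = 9 V.
KCL at each unknown node (sum of currents leaving = 0; resistances in Ω):
  Node 1: (V_1 - 9)/10 + (V_1 - 0)/500 = 0
Collecting terms: 0.102 × V_1 = 0.9  =>  V_1 = 8.824 V
V_th = V_1 - V_2 = 8.824 - 0 = 8.824 V
Step 2 — R_th: zero the source — replace V1 by a short circuit (node 2 merges into node 0) — and find the resistance seen between A (node 1) and B (node 0).
Reduce the network between node 1 (A) and node 0 (B) by series/parallel combination:
  Rp1 = R1 ‖ R2 (parallel, both between nodes 0 and 1) = 1/(1/10 + 1/500) = 9.804 Ω
R_th = 9.804 Ω
I_n = V_th/R_th = 8.824/9.804 = 0.9 A, and R_n = R_th = 9.804 Ω

Final answer: I_n = 0.9 A, R_n = 9.804 Ω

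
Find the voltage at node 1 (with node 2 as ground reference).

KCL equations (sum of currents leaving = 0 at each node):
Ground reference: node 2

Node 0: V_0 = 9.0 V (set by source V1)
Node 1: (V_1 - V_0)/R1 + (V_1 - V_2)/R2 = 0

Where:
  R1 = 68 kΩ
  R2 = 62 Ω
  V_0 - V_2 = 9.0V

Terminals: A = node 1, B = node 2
Nodal analysis, taking node 2 as the 0 V reference.
Source V1 fixes V_0 = 9 V.
KCL at each unknown node (sum of currents leaving = 0; resistances in Ω):
  Node 1: (V_1 - 9)/68000 + (V_1 - 0)/62 = 0
Collecting terms: 0.01614 × V_1 = 0.0001324  =>  V_1 = 0.008198 V
The requested potential is V_1 = 0.008198 V.

Final answer: V_1 = 0.008198 V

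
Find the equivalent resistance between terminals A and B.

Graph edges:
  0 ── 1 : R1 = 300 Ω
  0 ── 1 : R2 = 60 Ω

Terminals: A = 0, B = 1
Reduce the network between node 0 (A) and node 1 (B) by series/parallel combination:
  Rp1 = R1 ‖ R2 (parallel, both between nodes 0 and 1) = 1/(1/300 + 1/60) = 50 Ω
R_eq = 50 Ω

Final answer: 50 Ω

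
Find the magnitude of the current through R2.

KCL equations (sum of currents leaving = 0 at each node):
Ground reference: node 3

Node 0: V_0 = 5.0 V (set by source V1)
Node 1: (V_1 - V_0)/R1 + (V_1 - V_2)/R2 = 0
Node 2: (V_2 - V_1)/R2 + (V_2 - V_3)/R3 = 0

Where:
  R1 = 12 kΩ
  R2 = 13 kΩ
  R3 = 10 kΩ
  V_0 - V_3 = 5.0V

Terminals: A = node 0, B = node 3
Nodal analysis, taking node 3 as the 0 V reference.
Source V1 fixes V_0 = 5 V.
KCL at each unknown node (sum of currents leaving = 0; resistances in Ω):
  Node 1: (V_1 - 5)/12000 + (V_1 - V_2)/13000 = 0
  Node 2: (V_2 - V_1)/13000 + (V_2 - 0)/10000 = 0
Collecting terms (coefficients in siemens):
  0.0001603·V_1 - 0.00007692·V_2 = 0.0004167
  0.0001769·V_2 - 0.00007692·V_1 = 0
Determinant D = (0.0001603)(0.0001769) - (-0.00007692)(-0.00007692) = 0.00000002244
V_1 = [(0.0004167)(0.0001769) - (-0.00007692)(0)]/D = 3.286 V
V_2 = [(0.0001603)(0) - (0.0004167)(-0.00007692)]/D = 1.429 V
I_R2 = (V_1 - V_2)/R2 = (3.286 - 1.429)/13000 = 0.0001429 A
|I_R2| = 0.0001429 A

Final answer: |I_R2| = 0.0001429 A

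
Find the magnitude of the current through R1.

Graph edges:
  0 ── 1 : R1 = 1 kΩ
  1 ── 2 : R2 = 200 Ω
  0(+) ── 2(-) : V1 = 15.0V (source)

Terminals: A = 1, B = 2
Nodal analysis, taking node 2 as the 0 V reference.
Source V1 fixes V_0 = 15 V.
KCL at each unknown node (sum of currents leaving = 0; resistances in Ω):
  Node 1: (V_1 - 15)/1000 + (V_1 - 0)/200 = 0
Collecting terms: 0.006 × V_1 = 0.015  =>  V_1 = 2.5 V
I_R1 = (V_0 - V_1)/R1 = (15 - 2.5)/1000 = 0.0125 A
|I_R1| = 0.0125 A

Final answer: |I_R1| = 0.0125 A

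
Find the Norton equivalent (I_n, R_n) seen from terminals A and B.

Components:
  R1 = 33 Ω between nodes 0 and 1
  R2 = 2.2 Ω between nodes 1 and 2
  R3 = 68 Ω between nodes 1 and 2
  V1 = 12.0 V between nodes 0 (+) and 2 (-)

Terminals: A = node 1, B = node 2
Find the Thévenin equivalent first; then I_n = V_th/R_th and R_n = R_th.
Step 1 — V_th is the open-circuit voltage V_A - V_B (nothing connected across the terminals).
Nodal analysis, taking node 2 as the 0 V reference.
Source V1 fixes V_0 = 12 V.
KCL at each unknown node (sum of currents leaving = 0; resistances in Ω):
  Node 1: (V_1 - 12)/33 + (V_1 - 0)/2.2 + (V_1 - 0)/68 = 0
Collecting terms: 0.4996 × V_1 = 0.3636  =>  V_1 = 0.7279 V
V_th = V_1 - V_2 = 0.7279 - 0 = 0.7279 V
Step 2 — R_th: zero the source — replace V1 by a short circuit (node 2 merges into node 0) — and find the resistance seen between A (node 1) and B (node 0).
Reduce the network between node 1 (A) and node 0 (B) by series/parallel combination:
  Rp1 = R1 ‖ R2 ‖ R3 (parallel, all between nodes 0 and 1) = 1/(1/33 + 1/2.2 + 1/68) = 2.002 Ω
R_th = 2.002 Ω
I_n = V_th/R_th = 0.7279/2.002 = 0.3636 A, and R_n = R_th = 2.002 Ω

Final answer: I_n = 0.3636 A, R_n = 2.002 Ω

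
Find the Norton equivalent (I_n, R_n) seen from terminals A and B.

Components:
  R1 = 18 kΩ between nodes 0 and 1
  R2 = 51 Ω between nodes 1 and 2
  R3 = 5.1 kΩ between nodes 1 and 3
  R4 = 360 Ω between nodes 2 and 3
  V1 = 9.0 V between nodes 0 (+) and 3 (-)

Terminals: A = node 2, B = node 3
Find the Thévenin equivalent first; then I_n = V_th/R_th and R_n = R_th.
Step 1 — V_th is the open-circuit voltage V_A - V_B (nothing connected across the terminals).
Nodal analysis, taking node 3 as the 0 V reference.
Source V1 fixes V_0 = 9 V.
KCL at each unknown node (sum of currents leaving = 0; resistances in Ω):
  Node 1: (V_1 - 9)/18000 + (V_1 - V_2)/51 + (V_1 - 0)/5100 = 0
  Node 2: (V_2 - V_1)/51 + (V_2 - 0)/360 = 0
Collecting terms (coefficients in siemens):
  0.01986·V_1 - 0.01961·V_2 = 0.0005
  0.02239·V_2 - 0.01961·V_1 = 0
Determinant D = (0.01986)(0.02239) - (-0.01961)(-0.01961) = 0.0000601
V_1 = [(0.0005)(0.02239) - (-0.01961)(0)]/D = 0.1862 V
V_2 = [(0.01986)(0) - (0.0005)(-0.01961)]/D = 0.1631 V
V_th = V_2 - V_3 = 0.1631 - 0 = 0.1631 V
Step 2 — R_th: zero the source — replace V1 by a short circuit (node 3 merges into node 0) — and find the resistance seen between A (node 2) and B (node 0).
Reduce the network between node 2 (A) and node 0 (B) by series/parallel combination:
  Rp1 = R1 ‖ R3 (parallel, both between nodes 0 and 1) = 1/(1/18000 + 1/5100) = 3974 Ω
  Rs1 = R2 + Rp1 (series, joined only at node 1) = 51 + 3974 = 4025 Ω
  Rp2 = R4 ‖ Rs1 (parallel, both between nodes 0 and 2) = 1/(1/360 + 1/4025) = 330.4 Ω
R_th = 330.4 Ω
I_n = V_th/R_th = 0.1631/330.4 = 0.0004937 A, and R_n = R_th = 330.4 Ω

Final answer: I_n = 0.0004937 A, R_n = 330.4 Ω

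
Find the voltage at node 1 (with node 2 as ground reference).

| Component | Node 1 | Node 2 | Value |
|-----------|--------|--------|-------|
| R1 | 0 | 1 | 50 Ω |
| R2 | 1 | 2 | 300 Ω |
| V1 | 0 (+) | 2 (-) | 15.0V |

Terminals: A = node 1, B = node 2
Nodal analysis, taking node 2 as the 0 V reference.
Source V1 fixes V_0 = 15 V.
KCL at each unknown node (sum of currents leaving = 0; resistances in Ω):
  Node 1: (V_1 - 15)/50 + (V_1 - 0)/300 = 0
Collecting terms: 0.02333 × V_1 = 0.3  =>  V_1 = 12.86 V
The requested potential is V_1 = 12.86 V.

Final answer: V_1 = 12.86 V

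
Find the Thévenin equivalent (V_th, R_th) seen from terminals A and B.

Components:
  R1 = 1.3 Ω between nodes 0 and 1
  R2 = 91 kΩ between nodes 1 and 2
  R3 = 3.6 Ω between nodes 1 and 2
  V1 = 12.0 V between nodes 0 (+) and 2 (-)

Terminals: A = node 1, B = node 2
Step 1 — V_th is the open-circuit voltage V_A - V_B (nothing connected across the terminals).
Nodal analysis, taking node 2 as the 0 V reference.
Source V1 fixes V_0 = 12 V.
KCL at each unknown node (sum of currents leaving = 0; resistances in Ω):
  Node 1: (V_1 - 12)/1.3 + (V_1 - 0)/91000 + (V_1 - 0)/3.6 = 0
Collecting terms: 1.047 × V_1 = 9.231  =>  V_1 = 8.816 V
V_th = V_1 - V_2 = 8.816 - 0 = 8.816 V
Step 2 — R_th: zero the source — replace V1 by a short circuit (node 2 merges into node 0) — and find the resistance seen between A (node 1) and B (node 0).
Reduce the network between node 1 (A) and node 0 (B) by series/parallel combination:
  Rp1 = R1 ‖ R2 ‖ R3 (parallel, all between nodes 0 and 1) = 1/(1/1.3 + 1/91000 + 1/3.6) = 0.9551 Ω
R_th = 0.9551 Ω

Final answer: V_th = 8.816 V, R_th = 0.9551 Ω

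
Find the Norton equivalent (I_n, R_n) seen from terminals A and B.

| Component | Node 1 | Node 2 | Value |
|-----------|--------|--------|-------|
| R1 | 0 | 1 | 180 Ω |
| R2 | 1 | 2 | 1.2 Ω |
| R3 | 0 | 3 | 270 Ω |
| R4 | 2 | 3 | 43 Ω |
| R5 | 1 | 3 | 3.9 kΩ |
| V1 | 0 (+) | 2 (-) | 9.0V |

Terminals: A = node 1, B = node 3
Find the Thévenin equivalent first; then I_n = V_th/R_th and R_n = R_th.
Step 1 — V_th is the open-circuit voltage V_A - V_B (nothing connected across the terminals).
Nodal analysis, taking node 2 as the 0 V reference.
Source V1 fixes V_0 = 9 V.
KCL at each unknown node (sum of currents leaving = 0; resistances in Ω):
  Node 1: (V_1 - 9)/180 + (V_1 - 0)/1.2 + (V_1 - V_3)/3900 = 0
  Node 3: (V_3 - 9)/270 + (V_3 - 0)/43 + (V_3 - V_1)/3900 = 0
Collecting terms (coefficients in siemens):
  0.8391·V_1 - 0.0002564·V_3 = 0.05
  0.02722·V_3 - 0.0002564·V_1 = 0.03333
Determinant D = (0.8391)(0.02722) - (-0.0002564)(-0.0002564) = 0.02284
V_1 = [(0.05)(0.02722) - (-0.0002564)(0.03333)]/D = 0.05996 V
V_3 = [(0.8391)(0.03333) - (0.05)(-0.0002564)]/D = 1.225 V
V_th = V_1 - V_3 = 0.05996 - 1.225 = -1.165 V
Step 2 — R_th: zero the source — replace V1 by a short circuit (node 2 merges into node 0) — and find the resistance seen between A (node 1) and B (node 3).
Reduce the network between node 1 (A) and node 3 (B) by series/parallel combination:
  Rp1 = R1 ‖ R2 (parallel, both between nodes 0 and 1) = 1/(1/180 + 1/1.2) = 1.192 Ω
  Rp2 = R3 ‖ R4 (parallel, both between nodes 0 and 3) = 1/(1/270 + 1/43) = 37.09 Ω
  Rs1 = Rp1 + Rp2 (series, joined only at node 0) = 1.192 + 37.09 = 38.28 Ω
  Rp3 = R5 ‖ Rs1 (parallel, both between nodes 1 and 3) = 1/(1/3900 + 1/38.28) = 37.91 Ω
R_th = 37.91 Ω
I_n = V_th/R_th = -1.165/37.91 = -0.03074 A, and R_n = R_th = 37.91 Ω

Final answer: I_n = -0.03074 A, R_n = 37.91 Ω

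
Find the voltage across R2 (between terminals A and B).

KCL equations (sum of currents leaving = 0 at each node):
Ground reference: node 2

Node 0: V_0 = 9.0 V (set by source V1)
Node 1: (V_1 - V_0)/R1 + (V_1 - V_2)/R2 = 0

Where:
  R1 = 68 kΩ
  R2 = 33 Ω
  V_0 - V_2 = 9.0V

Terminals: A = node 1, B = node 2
R1 and R2 are in series across V1 (node 0 → node 1 → node 2), and the output A–B is taken across R2, so this is a voltage divider.
Series current: I = V1/(R1 + R2) = 9/(68000 + 33) = 9/68030 = 0.0001323 A
V_R2 = I × R2 = V1 × R2/(R1 + R2) = 9 × 33/68030 = 0.004366 V

Final answer: 0.004366 V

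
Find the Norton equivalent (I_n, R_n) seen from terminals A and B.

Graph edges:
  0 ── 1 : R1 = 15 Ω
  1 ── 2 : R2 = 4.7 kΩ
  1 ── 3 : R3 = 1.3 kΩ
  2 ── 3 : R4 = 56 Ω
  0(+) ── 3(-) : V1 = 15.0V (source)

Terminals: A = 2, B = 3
Find the Thévenin equivalent first; then I_n = V_th/R_th and R_n = R_th.
Step 1 — V_th is the open-circuit voltage V_A - V_B (nothing connected across the terminals).
Nodal analysis, taking node 3 as the 0 V reference.
Source V1 fixes V_0 = 15 V.
KCL at each unknown node (sum of currents leaving = 0; resistances in Ω):
  Node 1: (V_1 - 15)/15 + (V_1 - V_2)/4700 + (V_1 - 0)/1300 = 0
  Node 2: (V_2 - V_1)/4700 + (V_2 - 0)/56 = 0
Collecting terms (coefficients in siemens):
  0.06765·V_1 - 0.0002128·V_2 = 1
  0.01807·V_2 - 0.0002128·V_1 = 0
Determinant D = (0.06765)(0.01807) - (-0.0002128)(-0.0002128) = 0.001222
V_1 = [(1)(0.01807) - (-0.0002128)(0)]/D = 14.78 V
V_2 = [(0.06765)(0) - (1)(-0.0002128)]/D = 0.1741 V
V_th = V_2 - V_3 = 0.1741 - 0 = 0.1741 V
Step 2 — R_th: zero the source — replace V1 by a short circuit (node 3 merges into node 0) — and find the resistance seen between A (node 2) and B (node 0).
Reduce the network between node 2 (A) and node 0 (B) by series/parallel combination:
  Rp1 = R1 ‖ R3 (parallel, both between nodes 0 and 1) = 1/(1/15 + 1/1300) = 14.83 Ω
  Rs1 = R2 + Rp1 (series, joined only at node 1) = 4700 + 14.83 = 4715 Ω
  Rp2 = R4 ‖ Rs1 (parallel, both between nodes 0 and 2) = 1/(1/56 + 1/4715) = 55.34 Ω
R_th = 55.34 Ω
I_n = V_th/R_th = 0.1741/55.34 = 0.003145 A, and R_n = R_th = 55.34 Ω

Final answer: I_n = 0.003145 A, R_n = 55.34 Ω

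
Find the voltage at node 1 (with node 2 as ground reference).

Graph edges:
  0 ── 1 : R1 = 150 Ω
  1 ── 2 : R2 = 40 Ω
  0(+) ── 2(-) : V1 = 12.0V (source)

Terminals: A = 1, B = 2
Nodal analysis, taking node 2 as the 0 V reference.
Source V1 fixes V_0 = 12 V.
KCL at each unknown node (sum of currents leaving = 0; resistances in Ω):
  Node 1: (V_1 - 12)/150 + (V_1 - 0)/40 = 0
Collecting terms: 0.03167 × V_1 = 0.08  =>  V_1 = 2.526 V
The requested potential is V_1 = 2.526 V.

Final answer: V_1 = 2.526 V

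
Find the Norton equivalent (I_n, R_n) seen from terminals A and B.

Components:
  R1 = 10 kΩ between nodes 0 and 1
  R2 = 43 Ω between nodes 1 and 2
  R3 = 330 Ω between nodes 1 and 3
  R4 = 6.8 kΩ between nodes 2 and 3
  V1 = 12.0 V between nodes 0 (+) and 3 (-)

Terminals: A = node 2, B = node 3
Find the Thévenin equivalent first; then I_n = V_th/R_th and R_n = R_th.
Step 1 — V_th is the open-circuit voltage V_A - V_B (nothing connected across the terminals).
Nodal analysis, taking node 3 as the 0 V reference.
Source V1 fixes V_0 = 12 V.
KCL at each unknown node (sum of currents leaving = 0; resistances in Ω):
  Node 1: (V_1 - 12)/10000 + (V_1 - V_2)/43 + (V_1 - 0)/330 = 0
  Node 2: (V_2 - V_1)/43 + (V_2 - 0)/6800 = 0
Collecting terms (coefficients in siemens):
  0.02639·V_1 - 0.02326·V_2 = 0.0012
  0.0234·V_2 - 0.02326·V_1 = 0
Determinant D = (0.02639)(0.0234) - (-0.02326)(-0.02326) = 0.00007668
V_1 = [(0.0012)(0.0234) - (-0.02326)(0)]/D = 0.3663 V
V_2 = [(0.02639)(0) - (0.0012)(-0.02326)]/D = 0.3639 V
V_th = V_2 - V_3 = 0.3639 - 0 = 0.3639 V
Step 2 — R_th: zero the source — replace V1 by a short circuit (node 3 merges into node 0) — and find the resistance seen between A (node 2) and B (node 0).
Reduce the network between node 2 (A) and node 0 (B) by series/parallel combination:
  Rp1 = R1 ‖ R3 (parallel, both between nodes 0 and 1) = 1/(1/10000 + 1/330) = 319.5 Ω
  Rs1 = R2 + Rp1 (series, joined only at node 1) = 43 + 319.5 = 362.5 Ω
  Rp2 = R4 ‖ Rs1 (parallel, both between nodes 0 and 2) = 1/(1/6800 + 1/362.5) = 344.1 Ω
R_th = 344.1 Ω
I_n = V_th/R_th = 0.3639/344.1 = 0.001058 A, and R_n = R_th = 344.1 Ω

Final answer: I_n = 0.001058 A, R_n = 344.1 Ω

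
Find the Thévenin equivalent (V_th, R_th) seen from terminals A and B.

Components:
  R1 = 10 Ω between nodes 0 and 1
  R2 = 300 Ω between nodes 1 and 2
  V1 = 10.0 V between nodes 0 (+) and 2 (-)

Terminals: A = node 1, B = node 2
Step 1 — V_th is the open-circuit voltage V_A - V_B (nothing connected across the terminals).
Nodal analysis, taking node 2 as the 0 V reference.
Source V1 fixes V_0 = 10 V.
KCL at each unknown node (sum of currents leaving = 0; resistances in Ω):
  Node 1: (V_1 - 10)/10 + (V_1 - 0)/300 = 0
Collecting terms: 0.1033 × V_1 = 1  =>  V_1 = 9.677 V
V_th = V_1 - V_2 = 9.677 - 0 = 9.677 V
Step 2 — R_th: zero the source — replace V1 by a short circuit (node 2 merges into node 0) — and find the resistance seen between A (node 1) and B (node 0).
Reduce the network between node 1 (A) and node 0 (B) by series/parallel combination:
  Rp1 = R1 ‖ R2 (parallel, both between nodes 0 and 1) = 1/(1/10 + 1/300) = 9.677 Ω
R_th = 9.677 Ω

Final answer: V_th = 9.677 V, R_th = 9.677 Ω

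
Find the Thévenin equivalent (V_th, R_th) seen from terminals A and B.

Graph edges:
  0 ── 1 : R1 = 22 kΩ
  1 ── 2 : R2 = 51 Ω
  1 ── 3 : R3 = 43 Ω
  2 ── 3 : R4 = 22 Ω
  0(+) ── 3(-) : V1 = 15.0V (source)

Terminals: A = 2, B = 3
Step 1 — V_th is the open-circuit voltage V_A - V_B (nothing connected across the terminals).
Nodal analysis, taking node 3 as the 0 V reference.
Source V1 fixes V_0 = 15 V.
KCL at each unknown node (sum of currents leaving = 0; resistances in Ω):
  Node 1: (V_1 - 15)/22000 + (V_1 - V_2)/51 + (V_1 - 0)/43 = 0
  Node 2: (V_2 - V_1)/51 + (V_2 - 0)/22 = 0
Collecting terms (coefficients in siemens):
  0.04291·V_1 - 0.01961·V_2 = 0.0006818
  0.06506·V_2 - 0.01961·V_1 = 0
Determinant D = (0.04291)(0.06506) - (-0.01961)(-0.01961) = 0.002407
V_1 = [(0.0006818)(0.06506) - (-0.01961)(0)]/D = 0.01843 V
V_2 = [(0.04291)(0) - (0.0006818)(-0.01961)]/D = 0.005554 V
V_th = V_2 - V_3 = 0.005554 - 0 = 0.005554 V
Step 2 — R_th: zero the source — replace V1 by a short circuit (node 3 merges into node 0) — and find the resistance seen between A (node 2) and B (node 0).
Reduce the network between node 2 (A) and node 0 (B) by series/parallel combination:
  Rp1 = R1 ‖ R3 (parallel, both between nodes 0 and 1) = 1/(1/22000 + 1/43) = 42.92 Ω
  Rs1 = R2 + Rp1 (series, joined only at node 1) = 51 + 42.92 = 93.92 Ω
  Rp2 = R4 ‖ Rs1 (parallel, both between nodes 0 and 2) = 1/(1/22 + 1/93.92) = 17.82 Ω
R_th = 17.82 Ω

Final answer: V_th = 0.005554 V, R_th = 17.82 Ω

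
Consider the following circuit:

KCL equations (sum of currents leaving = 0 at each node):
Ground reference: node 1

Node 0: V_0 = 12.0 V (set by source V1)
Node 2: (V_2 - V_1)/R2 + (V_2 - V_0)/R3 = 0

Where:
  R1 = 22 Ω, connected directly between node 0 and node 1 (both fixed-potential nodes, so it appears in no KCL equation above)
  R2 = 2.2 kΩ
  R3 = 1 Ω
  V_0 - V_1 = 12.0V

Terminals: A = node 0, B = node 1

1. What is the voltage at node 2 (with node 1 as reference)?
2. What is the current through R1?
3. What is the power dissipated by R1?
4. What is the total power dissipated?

Nodal analysis, taking node 1 as the 0 V reference.
Source V1 fixes V_0 = 12 V.
KCL at each unknown node (sum of currents leaving = 0; resistances in Ω):
  Node 2: (V_2 - 0)/2200 + (V_2 - 12)/1 = 0
Collecting terms: 1 × V_2 = 12  =>  V_2 = 11.99 V
Part 1:
  Read off the nodal solution: V_2 = 11.99 V
Part 2:
  I_R1 = (V_0 - V_1)/R1 = (12 - 0)/22 = 0.5455 A
  Magnitude: I_R1 = 0.5455 A
Part 3:
  I_R1 = (V_0 - V_1)/R1 = (12 - 0)/22 = 0.5455 A
  P_R1 = I_R1² × R1 = (0.5455)² × 22 = 6.545 W
Part 4:
  Power in each resistor, P = (ΔV)²/R:
    P_R1 = (12 - 0)²/22 = 6.545 W
    P_R2 = (0 - 11.99)²/2200 = 0.0654 W
    P_R3 = (12 - 11.99)²/1 = 0.00002973 W
  P_total = P_R1 + P_R2 + P_R3 = 6.611 W

Final answers:
1. V_2 = 11.99 V
2. I_R1 = 0.5455 A
3. P_R1 = 6.545 W
4. P_total = 6.611 W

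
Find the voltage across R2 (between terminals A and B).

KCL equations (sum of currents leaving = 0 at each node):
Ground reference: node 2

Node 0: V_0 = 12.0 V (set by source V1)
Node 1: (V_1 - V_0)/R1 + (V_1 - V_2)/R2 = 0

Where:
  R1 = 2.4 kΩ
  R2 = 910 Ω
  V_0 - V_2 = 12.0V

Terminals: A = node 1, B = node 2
R1 and R2 are in series across V1 (node 0 → node 1 → node 2), and the output A–B is taken across R2, so this is a voltage divider.
Series current: I = V1/(R1 + R2) = 12/(2400 + 910) = 12/3310 = 0.003625 A
V_R2 = I × R2 = V1 × R2/(R1 + R2) = 12 × 910/3310 = 3.299 V

Final answer: 3.299 V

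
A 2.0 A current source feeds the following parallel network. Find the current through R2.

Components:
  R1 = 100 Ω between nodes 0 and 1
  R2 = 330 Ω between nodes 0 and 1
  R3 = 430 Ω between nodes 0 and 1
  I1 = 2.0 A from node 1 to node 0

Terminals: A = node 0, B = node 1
All resistors sit directly between nodes 0 and 1, so they are in parallel and share one voltage V; the full source current 2 A splits among them.
1/R_par = 1/100 + 1/330 + 1/430 = 0.01536 S  =>  R_par = 65.12 Ω
V = I × R_par = 2 × 65.12 = 130.2 V
I_R2 = V/R2 = 130.2/330 = 0.3947 A

Final answer: 0.3947 A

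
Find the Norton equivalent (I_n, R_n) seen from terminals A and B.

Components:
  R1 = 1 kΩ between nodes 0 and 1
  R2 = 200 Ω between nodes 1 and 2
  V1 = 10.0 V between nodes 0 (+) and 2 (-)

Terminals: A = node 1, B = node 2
Find the Thévenin equivalent first; then I_n = V_th/R_th and R_n = R_th.
Step 1 — V_th is the open-circuit voltage V_A - V_B (nothing connected across the terminals).
Nodal analysis, taking node 2 as the 0 V reference.
Source V1 fixes V_0 = 10 V.
KCL at each unknown node (sum of currents leaving = 0; resistances in Ω):
  Node 1: (V_1 - 10)/1000 + (V_1 - 0)/200 = 0
Collecting terms: 0.006 × V_1 = 0.01  =>  V_1 = 1.667 V
V_th = V_1 - V_2 = 1.667 - 0 = 1.667 V
Step 2 — R_th: zero the source — replace V1 by a short circuit (node 2 merges into node 0) — and find the resistance seen between A (node 1) and B (node 0).
Reduce the network between node 1 (A) and node 0 (B) by series/parallel combination:
  Rp1 = R1 ‖ R2 (parallel, both between nodes 0 and 1) = 1/(1/1000 + 1/200) = 166.7 Ω
R_th = 166.7 Ω
I_n = V_th/R_th = 1.667/166.7 = 0.01 A, and R_n = R_th = 166.7 Ω

Final answer: I_n = 0.01 A, R_n = 166.7 Ω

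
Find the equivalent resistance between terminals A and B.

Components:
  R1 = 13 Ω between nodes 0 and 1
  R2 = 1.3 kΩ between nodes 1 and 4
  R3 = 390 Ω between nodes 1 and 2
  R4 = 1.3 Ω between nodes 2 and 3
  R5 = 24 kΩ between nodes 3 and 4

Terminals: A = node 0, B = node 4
Reduce the network between node 0 (A) and node 4 (B) by series/parallel combination:
  Rs1 = R3 + R4 (series, joined only at node 2) = 390 + 1.3 = 391.3 Ω
  Rs2 = R5 + Rs1 (series, joined only at node 3) = 24000 + 391.3 = 24390 Ω
  Rp1 = R2 ‖ Rs2 (parallel, both between nodes 1 and 4) = 1/(1/1300 + 1/24390) = 1234 Ω
  Rs3 = R1 + Rp1 (series, joined only at node 1) = 13 + 1234 = 1247 Ω
R_eq = 1.247 kΩ

Final answer: 1.247 kΩ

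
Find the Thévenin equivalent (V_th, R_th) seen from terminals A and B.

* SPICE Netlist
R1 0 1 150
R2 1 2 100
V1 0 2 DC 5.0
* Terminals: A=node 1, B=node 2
Step 1 — V_th is the open-circuit voltage V_A - V_B (nothing connected across the terminals).
Nodal analysis, taking node 2 as the 0 V reference.
Source V1 fixes V_0 = 5 V.
KCL at each unknown node (sum of currents leaving = 0; resistances in Ω):
  Node 1: (V_1 - 5)/150 + (V_1 - 0)/100 = 0
Collecting terms: 0.01667 × V_1 = 0.03333  =>  V_1 = 2 V
V_th = V_1 - V_2 = 2 - 0 = 2 V
Step 2 — R_th: zero the source — replace V1 by a short circuit (node 2 merges into node 0) — and find the resistance seen between A (node 1) and B (node 0).
Reduce the network between node 1 (A) and node 0 (B) by series/parallel combination:
  Rp1 = R1 ‖ R2 (parallel, both between nodes 0 and 1) = 1/(1/150 + 1/100) = 60 Ω
R_th = 60 Ω

Final answer: V_th = 2 V, R_th = 60 Ω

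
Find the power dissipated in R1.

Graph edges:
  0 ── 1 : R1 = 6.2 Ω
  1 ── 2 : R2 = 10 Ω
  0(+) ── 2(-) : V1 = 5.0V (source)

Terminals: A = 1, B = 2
Nodal analysis, taking node 2 as the 0 V reference.
Source V1 fixes V_0 = 5 V.
KCL at each unknown node (sum of currents leaving = 0; resistances in Ω):
  Node 1: (V_1 - 5)/6.2 + (V_1 - 0)/10 = 0
Collecting terms: 0.2613 × V_1 = 0.8065  =>  V_1 = 3.086 V
I_R1 = (V_0 - V_1)/R1 = (5 - 3.086)/6.2 = 0.3086 A
P_R1 = I_R1² × R1 = (0.3086)² × 6.2 = 0.5906 W

Final answer: 0.5906 W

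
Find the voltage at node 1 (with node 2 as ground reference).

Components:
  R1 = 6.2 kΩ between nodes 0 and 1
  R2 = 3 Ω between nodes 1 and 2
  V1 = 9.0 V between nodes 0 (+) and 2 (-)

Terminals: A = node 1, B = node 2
Nodal analysis, taking node 2 as the 0 V reference.
Source V1 fixes V_0 = 9 V.
KCL at each unknown node (sum of currents leaving = 0; resistances in Ω):
  Node 1: (V_1 - 9)/6200 + (V_1 - 0)/3 = 0
Collecting terms: 0.3335 × V_1 = 0.001452  =>  V_1 = 0.004353 V
The requested potential is V_1 = 0.004353 V.

Final answer: V_1 = 0.004353 V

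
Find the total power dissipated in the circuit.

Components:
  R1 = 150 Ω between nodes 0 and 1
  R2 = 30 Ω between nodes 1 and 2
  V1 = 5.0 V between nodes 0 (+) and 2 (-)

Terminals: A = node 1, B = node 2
Nodal analysis, taking node 2 as the 0 V reference.
Source V1 fixes V_0 = 5 V.
KCL at each unknown node (sum of currents leaving = 0; resistances in Ω):
  Node 1: (V_1 - 5)/150 + (V_1 - 0)/30 = 0
Collecting terms: 0.04 × V_1 = 0.03333  =>  V_1 = 0.8333 V
Power in each resistor, P = (ΔV)²/R:
  P_R1 = (5 - 0.8333)²/150 = 0.1157 W
  P_R2 = (0.8333 - 0)²/30 = 0.02315 W
P_total = P_R1 + P_R2 = 0.1389 W

Final answer: 0.1389 W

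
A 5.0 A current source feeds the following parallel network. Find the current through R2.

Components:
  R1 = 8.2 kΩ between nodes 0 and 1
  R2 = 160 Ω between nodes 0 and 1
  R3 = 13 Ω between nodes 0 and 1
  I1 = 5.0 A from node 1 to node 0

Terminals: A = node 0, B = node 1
All resistors sit directly between nodes 0 and 1, so they are in parallel and share one voltage V; the full source current 5 A splits among them.
1/R_par = 1/8200 + 1/160 + 1/13 = 0.0833 S  =>  R_par = 12.01 Ω
V = I × R_par = 5 × 12.01 = 60.03 V
I_R2 = V/R2 = 60.03/160 = 0.3752 A

Final answer: 0.3752 A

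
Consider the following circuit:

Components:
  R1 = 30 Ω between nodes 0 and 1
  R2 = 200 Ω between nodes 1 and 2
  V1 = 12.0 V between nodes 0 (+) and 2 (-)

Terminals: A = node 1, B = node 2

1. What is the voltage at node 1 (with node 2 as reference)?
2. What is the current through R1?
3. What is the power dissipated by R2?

Nodal analysis, taking node 2 as the 0 V reference.
Source V1 fixes V_0 = 12 V.
KCL at each unknown node (sum of currents leaving = 0; resistances in Ω):
  Node 1: (V_1 - 12)/30 + (V_1 - 0)/200 = 0
Collecting terms: 0.03833 × V_1 = 0.4  =>  V_1 = 10.43 V
Part 1:
  Read off the nodal solution: V_1 = 10.43 V
Part 2:
  I_R1 = (V_0 - V_1)/R1 = (12 - 10.43)/30 = 0.05217 A
  Magnitude: I_R1 = 0.05217 A
Part 3:
  I_R2 = (V_1 - V_2)/R2 = (10.43 - 0)/200 = 0.05217 A
  P_R2 = I_R2² × R2 = (0.05217)² × 200 = 0.5444 W

Final answers:
1. V_1 = 10.43 V
2. I_R1 = 0.05217 A
3. P_R2 = 0.5444 W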